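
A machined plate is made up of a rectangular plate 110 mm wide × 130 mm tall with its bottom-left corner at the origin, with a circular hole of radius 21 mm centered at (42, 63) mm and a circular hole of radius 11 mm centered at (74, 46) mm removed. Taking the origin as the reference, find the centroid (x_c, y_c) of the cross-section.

x_c = 55.86 mm, y_c = 65.80 mm

plate: A = 110 × 130 = 14300.00, centroid at (55.00, 65.00).
hole 1: A = −π·21² = -1385.44, centroid at (42.00, 63.00).
hole 2: A = −π·11² = -380.13, centroid at (74.00, 46.00).
ΣA = 12534.42 mm²
ΣAx_c = (14300.00)(55.00) + (-1385.44)(42.00) + (-380.13)(74.00) = 700181.60 mm³
ΣAy_c = (14300.00)(65.00) + (-1385.44)(63.00) + (-380.13)(46.00) = 824731.03 mm³
x_c = 700181.60 / 12534.42 = 55.86 mm
y_c = 824731.03 / 12534.42 = 65.80 mm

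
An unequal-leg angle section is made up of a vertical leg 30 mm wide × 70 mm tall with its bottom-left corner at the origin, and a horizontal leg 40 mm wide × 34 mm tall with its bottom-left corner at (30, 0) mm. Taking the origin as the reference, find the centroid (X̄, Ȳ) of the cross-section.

vertical leg: A = 30 × 70 = 2100.00, centroid at (15.00, 35.00).
horizontal leg: A = 40 × 34 = 1360.00, centroid at (50.00, 17.00).
ΣA = 3460.00 mm², ΣAX̄ = 99500.00 mm³, ΣAȲ = 96620.00 mm³.
X̄ = 99500.00/3460.00 = 28.76 mm; Ȳ = 96620.00/3460.00 = 27.92 mm.

X̄ = 28.76 mm, Ȳ = 27.92 mm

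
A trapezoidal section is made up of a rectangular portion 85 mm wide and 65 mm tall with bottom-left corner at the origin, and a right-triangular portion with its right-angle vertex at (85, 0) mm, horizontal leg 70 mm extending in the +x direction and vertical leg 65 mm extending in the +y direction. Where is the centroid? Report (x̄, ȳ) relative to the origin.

x̄ = 61.70 mm, ȳ = 29.34 mm

Part | A | x̄ᵢ | ȳᵢ | A·x̄ᵢ | A·ȳᵢ
rectangular portion | 5525.00 | 42.50 | 32.50 | 234812.50 | 179562.50
triangular portion | 2275.00 | 108.33 | 21.67 | 246458.33 | 49291.67
Σ | 7800.00 |  |  | 481270.83 | 228854.17
x̄ = 481270.83 / 7800.00 = 61.70 mm
ȳ = 228854.17 / 7800.00 = 29.34 mm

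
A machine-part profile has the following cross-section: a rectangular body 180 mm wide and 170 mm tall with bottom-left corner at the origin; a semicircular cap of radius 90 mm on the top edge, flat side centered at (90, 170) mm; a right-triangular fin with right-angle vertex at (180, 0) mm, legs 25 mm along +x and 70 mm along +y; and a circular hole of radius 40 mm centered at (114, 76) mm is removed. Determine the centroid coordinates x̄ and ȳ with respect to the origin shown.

x̄ = 89.12 mm, ȳ = 124.79 mm

Part | A | x̄ᵢ | ȳᵢ | A·x̄ᵢ | A·ȳᵢ
rectangular body | 30600.00 | 90.00 | 85.00 | 2754000.00 | 2601000.00
semicircular top | 12723.45 | 90.00 | 208.20 | 1145110.52 | 2648986.54
triangular fin | 875.00 | 188.33 | 23.33 | 164791.67 | 20416.67
hole | -5026.55 | 114.00 | 76.00 | -573026.50 | -382017.67
Σ | 39171.90 |  |  | 3490875.69 | 4888385.54
x̄ = 3490875.69 / 39171.90 = 89.12 mm
ȳ = 4888385.54 / 39171.90 = 124.79 mm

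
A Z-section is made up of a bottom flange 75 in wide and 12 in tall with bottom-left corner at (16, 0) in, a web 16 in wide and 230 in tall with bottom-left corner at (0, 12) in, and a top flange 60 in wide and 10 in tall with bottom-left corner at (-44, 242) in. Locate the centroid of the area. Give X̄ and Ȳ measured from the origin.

X̄ = 13.36 in, Ȳ = 119.88 in

bottom flange: A = 75 × 12 = 900.00, centroid at (53.50, 6.00).
web: A = 16 × 230 = 3680.00, centroid at (8.00, 127.00).
top flange: A = 60 × 10 = 600.00, centroid at (-14.00, 247.00).
ΣA = 5180.00 in²
ΣAX̄ = (900.00)(53.50) + (3680.00)(8.00) + (600.00)(-14.00) = 69190.00 in³
ΣAȲ = (900.00)(6.00) + (3680.00)(127.00) + (600.00)(247.00) = 620960.00 in³
X̄ = 69190.00 / 5180.00 = 13.36 in
Ȳ = 620960.00 / 5180.00 = 119.88 in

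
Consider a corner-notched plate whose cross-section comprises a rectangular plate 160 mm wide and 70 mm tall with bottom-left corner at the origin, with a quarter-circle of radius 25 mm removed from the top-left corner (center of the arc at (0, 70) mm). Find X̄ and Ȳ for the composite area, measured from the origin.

plate: A = 160 × 70 = 11200.00, centroid at (80.00, 35.00).
removed quarter-circle: A = −¼π·25² = -490.87, centroid at (10.61, 59.39).
ΣA = 10709.13 mm²
ΣAX̄ = (11200.00)(80.00) + (-490.87)(10.61) = 890791.67 mm³
ΣAȲ = (11200.00)(35.00) + (-490.87)(59.39) = 362847.16 mm³
X̄ = 890791.67 / 10709.13 = 83.18 mm
Ȳ = 362847.16 / 10709.13 = 33.88 mm

X̄ = 83.18 mm, Ȳ = 33.88 mm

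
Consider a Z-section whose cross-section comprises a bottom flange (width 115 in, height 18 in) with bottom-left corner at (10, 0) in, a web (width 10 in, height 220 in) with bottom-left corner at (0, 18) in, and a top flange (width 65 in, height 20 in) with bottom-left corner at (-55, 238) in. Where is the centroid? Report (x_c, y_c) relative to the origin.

x_c = 21.81 in, y_c = 111.78 in

bottom flange: A = 115 × 18 = 2070.00, centroid at (67.50, 9.00).
web: A = 10 × 220 = 2200.00, centroid at (5.00, 128.00).
top flange: A = 65 × 20 = 1300.00, centroid at (-22.50, 248.00).
ΣA = 5570.00 in², ΣAx_c = 121475.00 in³, ΣAy_c = 622630.00 in³.
x_c = 121475.00/5570.00 = 21.81 in; y_c = 622630.00/5570.00 = 111.78 in.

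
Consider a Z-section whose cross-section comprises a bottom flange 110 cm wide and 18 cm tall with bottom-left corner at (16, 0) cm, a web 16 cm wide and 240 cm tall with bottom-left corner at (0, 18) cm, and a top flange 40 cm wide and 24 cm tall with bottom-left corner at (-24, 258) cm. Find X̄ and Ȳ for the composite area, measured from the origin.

Part | A | x̄ᵢ | ȳᵢ | A·x̄ᵢ | A·ȳᵢ
bottom flange | 1980.00 | 71.00 | 9.00 | 140580.00 | 17820.00
web | 3840.00 | 8.00 | 138.00 | 30720.00 | 529920.00
top flange | 960.00 | -4.00 | 270.00 | -3840.00 | 259200.00
Σ | 6780.00 |  |  | 167460.00 | 806940.00
X̄ = 167460.00 / 6780.00 = 24.70 cm
Ȳ = 806940.00 / 6780.00 = 119.02 cm

X̄ = 24.70 cm, Ȳ = 119.02 cm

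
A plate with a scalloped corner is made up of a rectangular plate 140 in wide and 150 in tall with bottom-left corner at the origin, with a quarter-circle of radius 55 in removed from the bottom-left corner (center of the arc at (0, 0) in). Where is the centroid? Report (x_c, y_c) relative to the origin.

x_c = 75.95 in, y_c = 81.59 in

plate: A = 140 × 150 = 21000.00, centroid at (70.00, 75.00).
removed quarter-circle: A = −¼π·55² = -2375.83, centroid at (23.34, 23.34).
ΣA = 18624.17 in²
ΣAx_c = (21000.00)(70.00) + (-2375.83)(23.34) = 1414541.67 in³
ΣAy_c = (21000.00)(75.00) + (-2375.83)(23.34) = 1519541.67 in³
x_c = 1414541.67 / 18624.17 = 75.95 in
y_c = 1519541.67 / 18624.17 = 81.59 in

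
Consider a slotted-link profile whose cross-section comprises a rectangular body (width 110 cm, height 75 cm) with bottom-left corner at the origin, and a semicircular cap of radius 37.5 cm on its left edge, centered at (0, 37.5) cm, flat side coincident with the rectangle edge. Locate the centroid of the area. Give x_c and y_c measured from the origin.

x_c = 40.02 cm, y_c = 37.50 cm

Part | A | x̄ᵢ | ȳᵢ | A·x̄ᵢ | A·ȳᵢ
rectangular body | 8250.00 | 55.00 | 37.50 | 453750.00 | 309375.00
semicircular end | 2208.93 | -15.92 | 37.50 | -35156.25 | 82834.96
Σ | 10458.93 |  |  | 418593.75 | 392209.96
x_c = 418593.75 / 10458.93 = 40.02 cm
y_c = 392209.96 / 10458.93 = 37.50 cm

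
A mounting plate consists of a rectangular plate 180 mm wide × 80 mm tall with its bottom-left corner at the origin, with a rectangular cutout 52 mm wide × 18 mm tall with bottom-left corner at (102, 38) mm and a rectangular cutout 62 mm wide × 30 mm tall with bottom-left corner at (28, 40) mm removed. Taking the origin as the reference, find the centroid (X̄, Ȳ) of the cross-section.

plate: A = 180 × 80 = 14400.00, centroid at (90.00, 40.00).
hole 1: A = −(52 × 18) = -936.00, centroid at (128.00, 47.00).
hole 2: A = −(62 × 30) = -1860.00, centroid at (59.00, 55.00).
ΣA = 11604.00 mm², ΣAX̄ = 1066452.00 mm³, ΣAȲ = 429708.00 mm³.
X̄ = 1066452.00/11604.00 = 91.90 mm; Ȳ = 429708.00/11604.00 = 37.03 mm.

X̄ = 91.90 mm, Ȳ = 37.03 mm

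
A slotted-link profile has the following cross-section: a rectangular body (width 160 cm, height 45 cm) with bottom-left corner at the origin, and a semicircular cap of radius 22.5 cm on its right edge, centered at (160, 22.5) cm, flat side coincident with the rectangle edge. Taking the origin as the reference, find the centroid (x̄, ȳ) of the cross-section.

rectangular body: A = 160 × 45 = 7200.00, centroid at (80.00, 22.50).
semicircular end: A = ½π·22.5² = 795.22, centroid at (169.55, 22.50).
ΣA = 7995.22 cm²
ΣAx̄ = (7200.00)(80.00) + (795.22)(169.55) = 710828.25 cm³
ΣAȳ = (7200.00)(22.50) + (795.22)(22.50) = 179892.35 cm³
x̄ = 710828.25 / 7995.22 = 88.91 cm
ȳ = 179892.35 / 7995.22 = 22.50 cm

x̄ = 88.91 cm, ȳ = 22.50 cm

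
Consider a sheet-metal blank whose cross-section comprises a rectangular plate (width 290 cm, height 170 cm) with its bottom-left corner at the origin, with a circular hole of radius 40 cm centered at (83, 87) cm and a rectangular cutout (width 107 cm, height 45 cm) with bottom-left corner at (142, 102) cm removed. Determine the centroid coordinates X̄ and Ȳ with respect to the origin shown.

plate: A = 290 × 170 = 49300.00, centroid at (145.00, 85.00).
hole 1: A = −π·40² = -5026.55, centroid at (83.00, 87.00).
hole 2: A = −(107 × 45) = -4815.00, centroid at (195.50, 124.50).
ΣA = 39458.45 cm²
ΣAX̄ = (49300.00)(145.00) + (-5026.55)(83.00) + (-4815.00)(195.50) = 5789964.00 cm³
ΣAȲ = (49300.00)(85.00) + (-5026.55)(87.00) + (-4815.00)(124.50) = 3153722.80 cm³
X̄ = 5789964.00 / 39458.45 = 146.74 cm
Ȳ = 3153722.80 / 39458.45 = 79.93 cm

X̄ = 146.74 cm, Ȳ = 79.93 cm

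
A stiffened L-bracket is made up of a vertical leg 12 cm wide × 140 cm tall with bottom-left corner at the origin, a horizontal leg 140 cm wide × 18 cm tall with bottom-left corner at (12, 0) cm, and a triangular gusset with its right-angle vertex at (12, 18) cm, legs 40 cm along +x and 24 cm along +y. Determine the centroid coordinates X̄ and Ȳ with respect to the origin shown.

vertical leg: A = 12 × 140 = 1680.00, centroid at (6.00, 70.00).
horizontal leg: A = 140 × 18 = 2520.00, centroid at (82.00, 9.00).
gusset: A = ½·40·24 = 480.00, centroid at (25.33, 26.00).
ΣA = 4680.00 cm², ΣAX̄ = 228880.00 cm³, ΣAȲ = 152760.00 cm³.
X̄ = 228880.00/4680.00 = 48.91 cm; Ȳ = 152760.00/4680.00 = 32.64 cm.

X̄ = 48.91 cm, Ȳ = 32.64 cm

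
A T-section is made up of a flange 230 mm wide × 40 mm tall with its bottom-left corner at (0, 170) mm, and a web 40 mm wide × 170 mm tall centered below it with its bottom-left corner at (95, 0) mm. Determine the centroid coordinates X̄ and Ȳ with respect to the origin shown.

X̄ = 115.00 mm, Ȳ = 145.38 mm

Part | A | x̄ᵢ | ȳᵢ | A·x̄ᵢ | A·ȳᵢ
web | 6800.00 | 115.00 | 85.00 | 782000.00 | 578000.00
flange | 9200.00 | 115.00 | 190.00 | 1058000.00 | 1748000.00
Σ | 16000.00 |  |  | 1840000.00 | 2326000.00
X̄ = 1840000.00 / 16000.00 = 115.00 mm
Ȳ = 2326000.00 / 16000.00 = 145.38 mm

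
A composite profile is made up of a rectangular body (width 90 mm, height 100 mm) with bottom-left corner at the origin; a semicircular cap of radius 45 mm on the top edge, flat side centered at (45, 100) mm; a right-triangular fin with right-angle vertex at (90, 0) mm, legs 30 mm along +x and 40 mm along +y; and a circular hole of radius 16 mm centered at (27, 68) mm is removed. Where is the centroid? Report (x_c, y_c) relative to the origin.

Part | A | x̄ᵢ | ȳᵢ | A·x̄ᵢ | A·ȳᵢ
rectangular body | 9000.00 | 45.00 | 50.00 | 405000.00 | 450000.00
semicircular top | 3180.86 | 45.00 | 119.10 | 143138.82 | 378836.26
triangular fin | 600.00 | 100.00 | 13.33 | 60000.00 | 8000.00
hole | -804.25 | 27.00 | 68.00 | -21714.69 | -54688.84
Σ | 11976.61 |  |  | 586424.13 | 782147.41
x_c = 586424.13 / 11976.61 = 48.96 mm
y_c = 782147.41 / 11976.61 = 65.31 mm

x_c = 48.96 mm, y_c = 65.31 mm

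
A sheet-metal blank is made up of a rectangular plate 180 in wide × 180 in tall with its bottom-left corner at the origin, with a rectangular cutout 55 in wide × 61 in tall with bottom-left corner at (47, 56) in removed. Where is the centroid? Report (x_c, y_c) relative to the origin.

plate: A = 180 × 180 = 32400.00, centroid at (90.00, 90.00).
hole: A = −(55 × 61) = -3355.00, centroid at (74.50, 86.50).
ΣA = 29045.00 in²
ΣAx_c = (32400.00)(90.00) + (-3355.00)(74.50) = 2666052.50 in³
ΣAy_c = (32400.00)(90.00) + (-3355.00)(86.50) = 2625792.50 in³
x_c = 2666052.50 / 29045.00 = 91.79 in
y_c = 2625792.50 / 29045.00 = 90.40 in

x_c = 91.79 in, y_c = 90.40 in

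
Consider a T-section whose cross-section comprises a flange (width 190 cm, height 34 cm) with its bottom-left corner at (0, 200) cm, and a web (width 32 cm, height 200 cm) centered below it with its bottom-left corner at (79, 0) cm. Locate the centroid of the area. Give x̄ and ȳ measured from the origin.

x̄ = 95.00 cm, ȳ = 158.77 cm

web: A = 32 × 200 = 6400.00, centroid at (95.00, 100.00).
flange: A = 190 × 34 = 6460.00, centroid at (95.00, 217.00).
ΣA = 12860.00 cm², ΣAx̄ = 1221700.00 cm³, ΣAȳ = 2041820.00 cm³.
x̄ = 1221700.00/12860.00 = 95.00 cm; ȳ = 2041820.00/12860.00 = 158.77 cm.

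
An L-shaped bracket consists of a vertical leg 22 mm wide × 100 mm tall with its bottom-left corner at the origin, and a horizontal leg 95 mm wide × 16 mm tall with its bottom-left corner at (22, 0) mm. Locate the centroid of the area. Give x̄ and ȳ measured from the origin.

x̄ = 34.90 mm, ȳ = 32.84 mm

Part | A | x̄ᵢ | ȳᵢ | A·x̄ᵢ | A·ȳᵢ
vertical leg | 2200.00 | 11.00 | 50.00 | 24200.00 | 110000.00
horizontal leg | 1520.00 | 69.50 | 8.00 | 105640.00 | 12160.00
Σ | 3720.00 |  |  | 129840.00 | 122160.00
x̄ = 129840.00 / 3720.00 = 34.90 mm
ȳ = 122160.00 / 3720.00 = 32.84 mm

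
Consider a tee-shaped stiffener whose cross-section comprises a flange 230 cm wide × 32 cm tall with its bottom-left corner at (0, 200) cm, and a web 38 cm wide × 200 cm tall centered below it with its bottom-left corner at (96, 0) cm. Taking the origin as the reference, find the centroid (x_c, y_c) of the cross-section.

x_c = 115.00 cm, y_c = 157.07 cm

web: A = 38 × 200 = 7600.00, centroid at (115.00, 100.00).
flange: A = 230 × 32 = 7360.00, centroid at (115.00, 216.00).
ΣA = 14960.00 cm², ΣAx_c = 1720400.00 cm³, ΣAy_c = 2349760.00 cm³.
x_c = 1720400.00/14960.00 = 115.00 cm; y_c = 2349760.00/14960.00 = 157.07 cm.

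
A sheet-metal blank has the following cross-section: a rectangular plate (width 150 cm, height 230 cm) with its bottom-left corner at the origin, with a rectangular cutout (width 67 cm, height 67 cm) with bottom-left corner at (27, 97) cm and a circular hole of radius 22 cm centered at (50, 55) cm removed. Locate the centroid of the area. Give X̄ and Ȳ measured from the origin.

plate: A = 150 × 230 = 34500.00, centroid at (75.00, 115.00).
hole 1: A = −(67 × 67) = -4489.00, centroid at (60.50, 130.50).
hole 2: A = −π·22² = -1520.53, centroid at (50.00, 55.00).
ΣA = 28490.47 cm², ΣAX̄ = 2239888.96 cm³, ΣAȲ = 3298056.30 cm³.
X̄ = 2239888.96/28490.47 = 78.62 cm; Ȳ = 3298056.30/28490.47 = 115.76 cm.

X̄ = 78.62 cm, Ȳ = 115.76 cm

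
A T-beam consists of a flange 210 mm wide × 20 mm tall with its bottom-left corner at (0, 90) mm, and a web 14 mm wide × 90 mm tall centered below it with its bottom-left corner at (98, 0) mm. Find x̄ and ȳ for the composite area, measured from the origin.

x̄ = 105.00 mm, ȳ = 87.31 mm

web: A = 14 × 90 = 1260.00, centroid at (105.00, 45.00).
flange: A = 210 × 20 = 4200.00, centroid at (105.00, 100.00).
ΣA = 5460.00 mm², ΣAx̄ = 573300.00 mm³, ΣAȳ = 476700.00 mm³.
x̄ = 573300.00/5460.00 = 105.00 mm; ȳ = 476700.00/5460.00 = 87.31 mm.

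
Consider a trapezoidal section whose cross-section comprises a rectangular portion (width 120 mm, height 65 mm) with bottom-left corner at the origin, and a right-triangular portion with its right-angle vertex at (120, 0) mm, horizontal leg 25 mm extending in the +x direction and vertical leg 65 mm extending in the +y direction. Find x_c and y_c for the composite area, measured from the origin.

rectangular portion: A = 120 × 65 = 7800.00, centroid at (60.00, 32.50).
triangular portion: A = ½·25·65 = 812.50, centroid at (128.33, 21.67).
ΣA = 8612.50 mm²
ΣAx_c = (7800.00)(60.00) + (812.50)(128.33) = 572270.83 mm³
ΣAy_c = (7800.00)(32.50) + (812.50)(21.67) = 271104.17 mm³
x_c = 572270.83 / 8612.50 = 66.45 mm
y_c = 271104.17 / 8612.50 = 31.48 mm

x_c = 66.45 mm, y_c = 31.48 mm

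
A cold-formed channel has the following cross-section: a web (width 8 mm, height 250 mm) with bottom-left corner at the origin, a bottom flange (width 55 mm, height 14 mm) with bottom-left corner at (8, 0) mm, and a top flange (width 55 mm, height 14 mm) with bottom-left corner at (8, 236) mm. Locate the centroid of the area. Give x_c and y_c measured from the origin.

x_c = 17.70 mm, y_c = 125.00 mm

web: A = 8 × 250 = 2000.00, centroid at (4.00, 125.00).
bottom flange: A = 55 × 14 = 770.00, centroid at (35.50, 7.00).
top flange: A = 55 × 14 = 770.00, centroid at (35.50, 243.00).
ΣA = 3540.00 mm²
ΣAx_c = (2000.00)(4.00) + (770.00)(35.50) + (770.00)(35.50) = 62670.00 mm³
ΣAy_c = (2000.00)(125.00) + (770.00)(7.00) + (770.00)(243.00) = 442500.00 mm³
x_c = 62670.00 / 3540.00 = 17.70 mm
y_c = 442500.00 / 3540.00 = 125.00 mm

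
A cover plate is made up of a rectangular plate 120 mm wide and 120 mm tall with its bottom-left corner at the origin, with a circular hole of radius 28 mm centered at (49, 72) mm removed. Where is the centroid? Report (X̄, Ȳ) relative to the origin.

X̄ = 62.27 mm, Ȳ = 57.52 mm

plate: A = 120 × 120 = 14400.00, centroid at (60.00, 60.00).
hole: A = −π·28² = -2463.01, centroid at (49.00, 72.00).
ΣA = 11936.99 mm², ΣAX̄ = 743312.58 mm³, ΣAȲ = 686663.38 mm³.
X̄ = 743312.58/11936.99 = 62.27 mm; Ȳ = 686663.38/11936.99 = 57.52 mm.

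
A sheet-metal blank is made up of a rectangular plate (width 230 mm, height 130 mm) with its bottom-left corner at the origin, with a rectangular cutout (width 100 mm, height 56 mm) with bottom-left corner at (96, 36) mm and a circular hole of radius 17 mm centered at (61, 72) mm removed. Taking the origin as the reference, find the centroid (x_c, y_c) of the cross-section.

x_c = 109.67 mm, y_c = 64.97 mm

plate: A = 230 × 130 = 29900.00, centroid at (115.00, 65.00).
hole 1: A = −(100 × 56) = -5600.00, centroid at (146.00, 64.00).
hole 2: A = −π·17² = -907.92, centroid at (61.00, 72.00).
ΣA = 23392.08 mm², ΣAx_c = 2565516.86 mm³, ΣAy_c = 1519729.74 mm³.
x_c = 2565516.86/23392.08 = 109.67 mm; y_c = 1519729.74/23392.08 = 64.97 mm.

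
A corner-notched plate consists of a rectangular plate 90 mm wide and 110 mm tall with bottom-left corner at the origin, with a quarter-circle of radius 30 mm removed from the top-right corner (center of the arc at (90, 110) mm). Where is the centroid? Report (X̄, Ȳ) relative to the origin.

plate: A = 90 × 110 = 9900.00, centroid at (45.00, 55.00).
removed quarter-circle: A = −¼π·30² = -706.86, centroid at (77.27, 97.27).
ΣA = 9193.14 mm², ΣAX̄ = 390882.75 mm³, ΣAȲ = 475745.58 mm³.
X̄ = 390882.75/9193.14 = 42.52 mm; Ȳ = 475745.58/9193.14 = 51.75 mm.

X̄ = 42.52 mm, Ȳ = 51.75 mm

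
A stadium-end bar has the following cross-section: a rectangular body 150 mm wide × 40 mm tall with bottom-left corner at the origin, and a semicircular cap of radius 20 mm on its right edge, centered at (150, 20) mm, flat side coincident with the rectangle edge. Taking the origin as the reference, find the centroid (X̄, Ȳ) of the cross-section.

Part | A | x̄ᵢ | ȳᵢ | A·x̄ᵢ | A·ȳᵢ
rectangular body | 6000.00 | 75.00 | 20.00 | 450000.00 | 120000.00
semicircular end | 628.32 | 158.49 | 20.00 | 99581.11 | 12566.37
Σ | 6628.32 |  |  | 549581.11 | 132566.37
X̄ = 549581.11 / 6628.32 = 82.91 mm
Ȳ = 132566.37 / 6628.32 = 20.00 mm

X̄ = 82.91 mm, Ȳ = 20.00 mm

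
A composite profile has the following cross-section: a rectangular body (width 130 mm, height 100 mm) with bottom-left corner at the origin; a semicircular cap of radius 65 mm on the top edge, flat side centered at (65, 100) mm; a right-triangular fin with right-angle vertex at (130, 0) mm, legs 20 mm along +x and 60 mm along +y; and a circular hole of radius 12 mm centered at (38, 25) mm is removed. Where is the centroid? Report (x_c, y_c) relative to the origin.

x_c = 67.79 mm, y_c = 75.69 mm

rectangular body: A = 130 × 100 = 13000.00, centroid at (65.00, 50.00).
semicircular top: A = ½π·65² = 6636.61, centroid at (65.00, 127.59).
triangular fin: A = ½·20·60 = 600.00, centroid at (136.67, 20.00).
hole: A = −π·12² = -452.39, centroid at (38.00, 25.00).
ΣA = 19784.23 mm², ΣAx_c = 1341189.15 mm³, ΣAy_c = 1497435.05 mm³.
x_c = 1341189.15/19784.23 = 67.79 mm; y_c = 1497435.05/19784.23 = 75.69 mm.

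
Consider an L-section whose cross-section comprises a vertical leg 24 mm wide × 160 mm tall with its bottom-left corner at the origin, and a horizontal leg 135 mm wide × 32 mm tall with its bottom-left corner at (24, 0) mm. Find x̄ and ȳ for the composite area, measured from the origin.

x̄ = 54.09 mm, ȳ = 46.12 mm

vertical leg: A = 24 × 160 = 3840.00, centroid at (12.00, 80.00).
horizontal leg: A = 135 × 32 = 4320.00, centroid at (91.50, 16.00).
ΣA = 8160.00 mm², ΣAx̄ = 441360.00 mm³, ΣAȳ = 376320.00 mm³.
x̄ = 441360.00/8160.00 = 54.09 mm; ȳ = 376320.00/8160.00 = 46.12 mm.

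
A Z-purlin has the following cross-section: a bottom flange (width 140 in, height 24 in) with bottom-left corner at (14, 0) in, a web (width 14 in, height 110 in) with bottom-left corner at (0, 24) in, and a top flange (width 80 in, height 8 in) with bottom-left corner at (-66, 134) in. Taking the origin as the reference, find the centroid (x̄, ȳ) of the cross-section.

Part | A | x̄ᵢ | ȳᵢ | A·x̄ᵢ | A·ȳᵢ
bottom flange | 3360.00 | 84.00 | 12.00 | 282240.00 | 40320.00
web | 1540.00 | 7.00 | 79.00 | 10780.00 | 121660.00
top flange | 640.00 | -26.00 | 138.00 | -16640.00 | 88320.00
Σ | 5540.00 |  |  | 276380.00 | 250300.00
x̄ = 276380.00 / 5540.00 = 49.89 in
ȳ = 250300.00 / 5540.00 = 45.18 in

x̄ = 49.89 in, ȳ = 45.18 in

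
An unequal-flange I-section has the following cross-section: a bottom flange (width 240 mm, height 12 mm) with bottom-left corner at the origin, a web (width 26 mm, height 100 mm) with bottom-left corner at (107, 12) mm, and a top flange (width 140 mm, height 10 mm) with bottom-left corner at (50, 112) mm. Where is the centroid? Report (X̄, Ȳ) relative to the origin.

Part | A | x̄ᵢ | ȳᵢ | A·x̄ᵢ | A·ȳᵢ
bottom flange | 2880.00 | 120.00 | 6.00 | 345600.00 | 17280.00
web | 2600.00 | 120.00 | 62.00 | 312000.00 | 161200.00
top flange | 1400.00 | 120.00 | 117.00 | 168000.00 | 163800.00
Σ | 6880.00 |  |  | 825600.00 | 342280.00
X̄ = 825600.00 / 6880.00 = 120.00 mm
Ȳ = 342280.00 / 6880.00 = 49.75 mm

X̄ = 120.00 mm, Ȳ = 49.75 mm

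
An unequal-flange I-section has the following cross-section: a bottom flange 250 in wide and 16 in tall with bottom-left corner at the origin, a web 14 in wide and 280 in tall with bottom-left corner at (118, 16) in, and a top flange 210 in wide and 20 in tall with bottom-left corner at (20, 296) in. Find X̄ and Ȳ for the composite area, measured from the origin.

bottom flange: A = 250 × 16 = 4000.00, centroid at (125.00, 8.00).
web: A = 14 × 280 = 3920.00, centroid at (125.00, 156.00).
top flange: A = 210 × 20 = 4200.00, centroid at (125.00, 306.00).
ΣA = 12120.00 in²
ΣAX̄ = (4000.00)(125.00) + (3920.00)(125.00) + (4200.00)(125.00) = 1515000.00 in³
ΣAȲ = (4000.00)(8.00) + (3920.00)(156.00) + (4200.00)(306.00) = 1928720.00 in³
X̄ = 1515000.00 / 12120.00 = 125.00 in
Ȳ = 1928720.00 / 12120.00 = 159.14 in

X̄ = 125.00 in, Ȳ = 159.14 in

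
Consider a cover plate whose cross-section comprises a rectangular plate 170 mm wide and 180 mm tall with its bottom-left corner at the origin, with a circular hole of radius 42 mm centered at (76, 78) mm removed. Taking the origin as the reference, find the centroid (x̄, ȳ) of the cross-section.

plate: A = 170 × 180 = 30600.00, centroid at (85.00, 90.00).
hole: A = −π·42² = -5541.77, centroid at (76.00, 78.00).
ΣA = 25058.23 mm²
ΣAx̄ = (30600.00)(85.00) + (-5541.77)(76.00) = 2179825.52 mm³
ΣAȳ = (30600.00)(90.00) + (-5541.77)(78.00) = 2321741.98 mm³
x̄ = 2179825.52 / 25058.23 = 86.99 mm
ȳ = 2321741.98 / 25058.23 = 92.65 mm

x̄ = 86.99 mm, ȳ = 92.65 mm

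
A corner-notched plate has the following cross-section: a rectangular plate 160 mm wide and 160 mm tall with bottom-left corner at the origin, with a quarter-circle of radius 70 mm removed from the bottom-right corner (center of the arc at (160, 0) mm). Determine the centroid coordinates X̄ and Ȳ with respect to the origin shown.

X̄ = 71.10 mm, Ȳ = 88.90 mm

Part | A | x̄ᵢ | ȳᵢ | A·x̄ᵢ | A·ȳᵢ
plate | 25600.00 | 80.00 | 80.00 | 2048000.00 | 2048000.00
removed quarter-circle | -3848.45 | 130.29 | 29.71 | -501418.83 | -114333.33
Σ | 21751.55 |  |  | 1546581.17 | 1933666.67
X̄ = 1546581.17 / 21751.55 = 71.10 mm
Ȳ = 1933666.67 / 21751.55 = 88.90 mm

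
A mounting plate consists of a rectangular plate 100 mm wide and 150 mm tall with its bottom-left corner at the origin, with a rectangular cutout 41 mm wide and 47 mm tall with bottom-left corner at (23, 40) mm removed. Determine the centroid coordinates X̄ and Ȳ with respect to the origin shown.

plate: A = 100 × 150 = 15000.00, centroid at (50.00, 75.00).
hole: A = −(41 × 47) = -1927.00, centroid at (43.50, 63.50).
ΣA = 13073.00 mm²
ΣAX̄ = (15000.00)(50.00) + (-1927.00)(43.50) = 666175.50 mm³
ΣAȲ = (15000.00)(75.00) + (-1927.00)(63.50) = 1002635.50 mm³
X̄ = 666175.50 / 13073.00 = 50.96 mm
Ȳ = 1002635.50 / 13073.00 = 76.70 mm

X̄ = 50.96 mm, Ȳ = 76.70 mm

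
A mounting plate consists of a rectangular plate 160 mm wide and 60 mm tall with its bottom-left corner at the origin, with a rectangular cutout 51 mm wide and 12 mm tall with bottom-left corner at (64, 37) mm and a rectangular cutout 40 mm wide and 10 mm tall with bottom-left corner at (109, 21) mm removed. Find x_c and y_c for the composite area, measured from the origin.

x_c = 77.04 mm, y_c = 29.26 mm

plate: A = 160 × 60 = 9600.00, centroid at (80.00, 30.00).
hole 1: A = −(51 × 12) = -612.00, centroid at (89.50, 43.00).
hole 2: A = −(40 × 10) = -400.00, centroid at (129.00, 26.00).
ΣA = 8588.00 mm²
ΣAx_c = (9600.00)(80.00) + (-612.00)(89.50) + (-400.00)(129.00) = 661626.00 mm³
ΣAy_c = (9600.00)(30.00) + (-612.00)(43.00) + (-400.00)(26.00) = 251284.00 mm³
x_c = 661626.00 / 8588.00 = 77.04 mm
y_c = 251284.00 / 8588.00 = 29.26 mm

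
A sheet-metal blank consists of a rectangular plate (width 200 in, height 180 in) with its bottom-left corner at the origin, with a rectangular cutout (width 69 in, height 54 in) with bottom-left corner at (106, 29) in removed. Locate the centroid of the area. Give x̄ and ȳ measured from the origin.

plate: A = 200 × 180 = 36000.00, centroid at (100.00, 90.00).
hole: A = −(69 × 54) = -3726.00, centroid at (140.50, 56.00).
ΣA = 32274.00 in²
ΣAx̄ = (36000.00)(100.00) + (-3726.00)(140.50) = 3076497.00 in³
ΣAȳ = (36000.00)(90.00) + (-3726.00)(56.00) = 3031344.00 in³
x̄ = 3076497.00 / 32274.00 = 95.32 in
ȳ = 3031344.00 / 32274.00 = 93.93 in

x̄ = 95.32 in, ȳ = 93.93 in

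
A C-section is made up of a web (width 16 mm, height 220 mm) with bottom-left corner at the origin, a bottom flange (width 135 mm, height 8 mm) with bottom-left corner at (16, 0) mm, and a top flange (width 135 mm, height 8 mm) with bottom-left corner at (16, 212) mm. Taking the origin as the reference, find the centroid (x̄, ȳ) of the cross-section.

web: A = 16 × 220 = 3520.00, centroid at (8.00, 110.00).
bottom flange: A = 135 × 8 = 1080.00, centroid at (83.50, 4.00).
top flange: A = 135 × 8 = 1080.00, centroid at (83.50, 216.00).
ΣA = 5680.00 mm²
ΣAx̄ = (3520.00)(8.00) + (1080.00)(83.50) + (1080.00)(83.50) = 208520.00 mm³
ΣAȳ = (3520.00)(110.00) + (1080.00)(4.00) + (1080.00)(216.00) = 624800.00 mm³
x̄ = 208520.00 / 5680.00 = 36.71 mm
ȳ = 624800.00 / 5680.00 = 110.00 mm

x̄ = 36.71 mm, ȳ = 110.00 mm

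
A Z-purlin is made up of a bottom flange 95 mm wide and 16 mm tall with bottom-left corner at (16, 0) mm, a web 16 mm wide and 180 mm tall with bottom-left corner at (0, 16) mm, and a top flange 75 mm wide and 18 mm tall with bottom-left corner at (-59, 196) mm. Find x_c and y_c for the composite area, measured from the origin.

bottom flange: A = 95 × 16 = 1520.00, centroid at (63.50, 8.00).
web: A = 16 × 180 = 2880.00, centroid at (8.00, 106.00).
top flange: A = 75 × 18 = 1350.00, centroid at (-21.50, 205.00).
ΣA = 5750.00 mm², ΣAx_c = 90535.00 mm³, ΣAy_c = 594190.00 mm³.
x_c = 90535.00/5750.00 = 15.75 mm; y_c = 594190.00/5750.00 = 103.34 mm.

x_c = 15.75 mm, y_c = 103.34 mm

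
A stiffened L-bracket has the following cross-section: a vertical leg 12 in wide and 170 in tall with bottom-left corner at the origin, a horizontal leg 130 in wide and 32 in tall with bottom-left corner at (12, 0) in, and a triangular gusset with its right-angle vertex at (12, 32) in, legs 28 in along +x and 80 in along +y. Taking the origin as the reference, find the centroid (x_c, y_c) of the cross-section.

vertical leg: A = 12 × 170 = 2040.00, centroid at (6.00, 85.00).
horizontal leg: A = 130 × 32 = 4160.00, centroid at (77.00, 16.00).
gusset: A = ½·28·80 = 1120.00, centroid at (21.33, 58.67).
ΣA = 7320.00 in², ΣAx_c = 356453.33 in³, ΣAy_c = 305666.67 in³.
x_c = 356453.33/7320.00 = 48.70 in; y_c = 305666.67/7320.00 = 41.76 in.

x_c = 48.70 in, y_c = 41.76 in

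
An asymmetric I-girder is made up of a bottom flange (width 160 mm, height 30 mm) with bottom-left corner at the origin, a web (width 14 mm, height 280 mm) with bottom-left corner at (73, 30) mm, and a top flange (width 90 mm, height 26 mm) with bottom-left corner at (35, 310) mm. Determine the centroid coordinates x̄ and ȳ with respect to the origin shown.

x̄ = 80.00 mm, ȳ = 135.10 mm

bottom flange: A = 160 × 30 = 4800.00, centroid at (80.00, 15.00).
web: A = 14 × 280 = 3920.00, centroid at (80.00, 170.00).
top flange: A = 90 × 26 = 2340.00, centroid at (80.00, 323.00).
ΣA = 11060.00 mm², ΣAx̄ = 884800.00 mm³, ΣAȳ = 1494220.00 mm³.
x̄ = 884800.00/11060.00 = 80.00 mm; ȳ = 1494220.00/11060.00 = 135.10 mm.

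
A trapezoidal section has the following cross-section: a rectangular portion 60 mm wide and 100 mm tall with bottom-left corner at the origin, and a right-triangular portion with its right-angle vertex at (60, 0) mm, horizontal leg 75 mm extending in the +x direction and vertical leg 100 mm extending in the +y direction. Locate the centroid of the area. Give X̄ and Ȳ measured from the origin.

X̄ = 51.15 mm, Ȳ = 43.59 mm

Part | A | x̄ᵢ | ȳᵢ | A·x̄ᵢ | A·ȳᵢ
rectangular portion | 6000.00 | 30.00 | 50.00 | 180000.00 | 300000.00
triangular portion | 3750.00 | 85.00 | 33.33 | 318750.00 | 125000.00
Σ | 9750.00 |  |  | 498750.00 | 425000.00
X̄ = 498750.00 / 9750.00 = 51.15 mm
Ȳ = 425000.00 / 9750.00 = 43.59 mm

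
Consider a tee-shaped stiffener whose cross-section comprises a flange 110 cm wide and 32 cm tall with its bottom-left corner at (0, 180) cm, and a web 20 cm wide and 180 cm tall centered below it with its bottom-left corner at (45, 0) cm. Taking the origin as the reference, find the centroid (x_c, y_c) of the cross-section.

x_c = 55.00 cm, y_c = 142.40 cm

web: A = 20 × 180 = 3600.00, centroid at (55.00, 90.00).
flange: A = 110 × 32 = 3520.00, centroid at (55.00, 196.00).
ΣA = 7120.00 cm²
ΣAx_c = (3600.00)(55.00) + (3520.00)(55.00) = 391600.00 cm³
ΣAy_c = (3600.00)(90.00) + (3520.00)(196.00) = 1013920.00 cm³
x_c = 391600.00 / 7120.00 = 55.00 cm
y_c = 1013920.00 / 7120.00 = 142.40 cm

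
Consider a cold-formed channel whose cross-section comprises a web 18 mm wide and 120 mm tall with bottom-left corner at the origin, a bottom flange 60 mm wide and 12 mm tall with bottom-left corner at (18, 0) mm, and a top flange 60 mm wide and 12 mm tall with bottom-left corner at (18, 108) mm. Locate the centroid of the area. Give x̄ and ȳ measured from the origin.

x̄ = 24.60 mm, ȳ = 60.00 mm

Part | A | x̄ᵢ | ȳᵢ | A·x̄ᵢ | A·ȳᵢ
web | 2160.00 | 9.00 | 60.00 | 19440.00 | 129600.00
bottom flange | 720.00 | 48.00 | 6.00 | 34560.00 | 4320.00
top flange | 720.00 | 48.00 | 114.00 | 34560.00 | 82080.00
Σ | 3600.00 |  |  | 88560.00 | 216000.00
x̄ = 88560.00 / 3600.00 = 24.60 mm
ȳ = 216000.00 / 3600.00 = 60.00 mm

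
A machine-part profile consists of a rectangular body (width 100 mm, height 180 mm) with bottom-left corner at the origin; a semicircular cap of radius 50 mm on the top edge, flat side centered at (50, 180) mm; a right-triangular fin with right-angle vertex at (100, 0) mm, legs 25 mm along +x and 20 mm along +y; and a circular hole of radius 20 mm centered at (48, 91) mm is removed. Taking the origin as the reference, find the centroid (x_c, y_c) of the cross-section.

x_c = 50.82 mm, y_c = 109.82 mm

rectangular body: A = 100 × 180 = 18000.00, centroid at (50.00, 90.00).
semicircular top: A = ½π·50² = 3926.99, centroid at (50.00, 201.22).
triangular fin: A = ½·25·20 = 250.00, centroid at (108.33, 6.67).
hole: A = −π·20² = -1256.64, centroid at (48.00, 91.00).
ΣA = 20920.35 mm²
ΣAx_c = (18000.00)(50.00) + (3926.99)(50.00) + (250.00)(108.33) + (-1256.64)(48.00) = 1063114.30 mm³
ΣAy_c = (18000.00)(90.00) + (3926.99)(201.22) + (250.00)(6.67) + (-1256.64)(91.00) = 2297504.37 mm³
x_c = 1063114.30 / 20920.35 = 50.82 mm
y_c = 2297504.37 / 20920.35 = 109.82 mm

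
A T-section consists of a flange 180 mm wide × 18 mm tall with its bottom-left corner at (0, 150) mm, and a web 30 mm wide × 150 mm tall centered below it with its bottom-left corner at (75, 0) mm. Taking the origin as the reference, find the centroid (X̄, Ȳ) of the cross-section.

X̄ = 90.00 mm, Ȳ = 110.16 mm

web: A = 30 × 150 = 4500.00, centroid at (90.00, 75.00).
flange: A = 180 × 18 = 3240.00, centroid at (90.00, 159.00).
ΣA = 7740.00 mm²
ΣAX̄ = (4500.00)(90.00) + (3240.00)(90.00) = 696600.00 mm³
ΣAȲ = (4500.00)(75.00) + (3240.00)(159.00) = 852660.00 mm³
X̄ = 696600.00 / 7740.00 = 90.00 mm
Ȳ = 852660.00 / 7740.00 = 110.16 mm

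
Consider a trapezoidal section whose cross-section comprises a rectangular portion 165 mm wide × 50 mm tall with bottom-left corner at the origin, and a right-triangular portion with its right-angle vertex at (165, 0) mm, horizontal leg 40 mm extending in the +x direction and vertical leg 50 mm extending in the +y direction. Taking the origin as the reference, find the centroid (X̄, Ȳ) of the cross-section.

X̄ = 92.86 mm, Ȳ = 24.10 mm

rectangular portion: A = 165 × 50 = 8250.00, centroid at (82.50, 25.00).
triangular portion: A = ½·40·50 = 1000.00, centroid at (178.33, 16.67).
ΣA = 9250.00 mm²
ΣAX̄ = (8250.00)(82.50) + (1000.00)(178.33) = 858958.33 mm³
ΣAȲ = (8250.00)(25.00) + (1000.00)(16.67) = 222916.67 mm³
X̄ = 858958.33 / 9250.00 = 92.86 mm
Ȳ = 222916.67 / 9250.00 = 24.10 mm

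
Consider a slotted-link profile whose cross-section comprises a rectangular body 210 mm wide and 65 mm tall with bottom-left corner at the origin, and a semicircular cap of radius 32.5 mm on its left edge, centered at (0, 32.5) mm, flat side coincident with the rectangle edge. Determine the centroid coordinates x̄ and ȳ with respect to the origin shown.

rectangular body: A = 210 × 65 = 13650.00, centroid at (105.00, 32.50).
semicircular end: A = ½π·32.5² = 1659.15, centroid at (-13.79, 32.50).
ΣA = 15309.15 mm²
ΣAx̄ = (13650.00)(105.00) + (1659.15)(-13.79) = 1410364.58 mm³
ΣAȳ = (13650.00)(32.50) + (1659.15)(32.50) = 497547.49 mm³
x̄ = 1410364.58 / 15309.15 = 92.13 mm
ȳ = 497547.49 / 15309.15 = 32.50 mm

x̄ = 92.13 mm, ȳ = 32.50 mm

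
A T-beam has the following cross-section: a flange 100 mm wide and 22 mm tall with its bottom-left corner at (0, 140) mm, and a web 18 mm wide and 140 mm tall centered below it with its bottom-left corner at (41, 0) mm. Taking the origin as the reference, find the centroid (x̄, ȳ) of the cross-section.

x̄ = 50.00 mm, ȳ = 107.75 mm

web: A = 18 × 140 = 2520.00, centroid at (50.00, 70.00).
flange: A = 100 × 22 = 2200.00, centroid at (50.00, 151.00).
ΣA = 4720.00 mm²
ΣAx̄ = (2520.00)(50.00) + (2200.00)(50.00) = 236000.00 mm³
ΣAȳ = (2520.00)(70.00) + (2200.00)(151.00) = 508600.00 mm³
x̄ = 236000.00 / 4720.00 = 50.00 mm
ȳ = 508600.00 / 4720.00 = 107.75 mm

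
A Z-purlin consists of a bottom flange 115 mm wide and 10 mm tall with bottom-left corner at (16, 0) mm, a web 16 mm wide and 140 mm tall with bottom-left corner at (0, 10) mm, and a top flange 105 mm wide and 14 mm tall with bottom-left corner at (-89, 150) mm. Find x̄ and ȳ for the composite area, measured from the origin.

Part | A | x̄ᵢ | ȳᵢ | A·x̄ᵢ | A·ȳᵢ
bottom flange | 1150.00 | 73.50 | 5.00 | 84525.00 | 5750.00
web | 2240.00 | 8.00 | 80.00 | 17920.00 | 179200.00
top flange | 1470.00 | -36.50 | 157.00 | -53655.00 | 230790.00
Σ | 4860.00 |  |  | 48790.00 | 415740.00
x̄ = 48790.00 / 4860.00 = 10.04 mm
ȳ = 415740.00 / 4860.00 = 85.54 mm

x̄ = 10.04 mm, ȳ = 85.54 mm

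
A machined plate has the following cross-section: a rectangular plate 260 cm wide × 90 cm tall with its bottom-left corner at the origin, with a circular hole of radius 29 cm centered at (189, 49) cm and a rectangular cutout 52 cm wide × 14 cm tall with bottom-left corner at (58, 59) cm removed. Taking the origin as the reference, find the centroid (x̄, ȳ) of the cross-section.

x̄ = 123.89 cm, ȳ = 43.71 cm

plate: A = 260 × 90 = 23400.00, centroid at (130.00, 45.00).
hole 1: A = −π·29² = -2642.08, centroid at (189.00, 49.00).
hole 2: A = −(52 × 14) = -728.00, centroid at (84.00, 66.00).
ΣA = 20029.92 cm²
ΣAx̄ = (23400.00)(130.00) + (-2642.08)(189.00) + (-728.00)(84.00) = 2481494.99 cm³
ΣAȳ = (23400.00)(45.00) + (-2642.08)(49.00) + (-728.00)(66.00) = 875490.11 cm³
x̄ = 2481494.99 / 20029.92 = 123.89 cm
ȳ = 875490.11 / 20029.92 = 43.71 cm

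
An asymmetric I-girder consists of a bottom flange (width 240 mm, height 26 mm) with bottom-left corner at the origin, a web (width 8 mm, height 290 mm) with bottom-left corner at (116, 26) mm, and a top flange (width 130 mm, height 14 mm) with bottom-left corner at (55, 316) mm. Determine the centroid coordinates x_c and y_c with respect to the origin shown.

Part | A | x̄ᵢ | ȳᵢ | A·x̄ᵢ | A·ȳᵢ
bottom flange | 6240.00 | 120.00 | 13.00 | 748800.00 | 81120.00
web | 2320.00 | 120.00 | 171.00 | 278400.00 | 396720.00
top flange | 1820.00 | 120.00 | 323.00 | 218400.00 | 587860.00
Σ | 10380.00 |  |  | 1245600.00 | 1065700.00
x_c = 1245600.00 / 10380.00 = 120.00 mm
y_c = 1065700.00 / 10380.00 = 102.67 mm

x_c = 120.00 mm, y_c = 102.67 mm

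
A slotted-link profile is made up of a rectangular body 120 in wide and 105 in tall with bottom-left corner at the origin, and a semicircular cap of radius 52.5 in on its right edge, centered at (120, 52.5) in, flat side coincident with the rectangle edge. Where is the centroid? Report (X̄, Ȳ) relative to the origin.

rectangular body: A = 120 × 105 = 12600.00, centroid at (60.00, 52.50).
semicircular end: A = ½π·52.5² = 4329.51, centroid at (142.28, 52.50).
ΣA = 16929.51 in², ΣAX̄ = 1372009.64 in³, ΣAȲ = 888799.14 in³.
X̄ = 1372009.64/16929.51 = 81.04 in; Ȳ = 888799.14/16929.51 = 52.50 in.

X̄ = 81.04 in, Ȳ = 52.50 in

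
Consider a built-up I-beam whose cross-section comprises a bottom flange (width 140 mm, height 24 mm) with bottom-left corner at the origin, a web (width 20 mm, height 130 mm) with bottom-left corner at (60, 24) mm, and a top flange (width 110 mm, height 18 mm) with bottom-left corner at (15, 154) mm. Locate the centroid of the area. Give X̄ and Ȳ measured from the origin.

X̄ = 70.00 mm, Ȳ = 74.87 mm

Part | A | x̄ᵢ | ȳᵢ | A·x̄ᵢ | A·ȳᵢ
bottom flange | 3360.00 | 70.00 | 12.00 | 235200.00 | 40320.00
web | 2600.00 | 70.00 | 89.00 | 182000.00 | 231400.00
top flange | 1980.00 | 70.00 | 163.00 | 138600.00 | 322740.00
Σ | 7940.00 |  |  | 555800.00 | 594460.00
X̄ = 555800.00 / 7940.00 = 70.00 mm
Ȳ = 594460.00 / 7940.00 = 74.87 mm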